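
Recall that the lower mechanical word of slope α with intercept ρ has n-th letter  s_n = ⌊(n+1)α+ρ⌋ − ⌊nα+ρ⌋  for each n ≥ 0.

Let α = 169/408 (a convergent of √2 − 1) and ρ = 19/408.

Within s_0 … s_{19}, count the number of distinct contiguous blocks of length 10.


t_n = ⌊(n·169+19)/408⌋ for n = 0 … 20:
  n=0…9: ⌊19/408⌋=0 ⌊188/408⌋=0 ⌊357/408⌋=0 ⌊526/408⌋=1 ⌊695/408⌋=1 ⌊864/408⌋=2 ⌊1033/408⌋=2 ⌊1202/408⌋=2 ⌊1371/408⌋=3 ⌊1540/408⌋=3
  n=10…19: ⌊1709/408⌋=4 ⌊1878/408⌋=4 ⌊2047/408⌋=5 ⌊2216/408⌋=5 ⌊2385/408⌋=5 ⌊2554/408⌋=6 ⌊2723/408⌋=6 ⌊2892/408⌋=7 ⌊3061/408⌋=7 ⌊3230/408⌋=7
  n=20: ⌊3399/408⌋=8
s_n = t_(n+1) − t_n for n = 0 … 19 gives
prefix = 00101001010100101001
slide a length-10 window over [0..9] … [10..19] (11 windows); first occurrence of each distinct factor:
  [  0..  9] 0010100101
  [  1.. 10] 0101001010
  [  2.. 11] 1010010101
  [  3.. 12] 0100101010
  [  4.. 13] 1001010100
  [  5.. 14] 0010101001
  [  6.. 15] 0101010010
  [  7.. 16] 1010100101
  [  9.. 18] 1010010100
  [ 10.. 19] 0100101001
  (the other 1 window repeats one of these)
distinct factors: {0010100101, 0010101001, 0100101001, 0100101010, 0101001010, 0101010010, 1001010100, 1010010100, 1010010101, 1010100101}
count = 10  (Sturmian bound for length 10 is 11)

10


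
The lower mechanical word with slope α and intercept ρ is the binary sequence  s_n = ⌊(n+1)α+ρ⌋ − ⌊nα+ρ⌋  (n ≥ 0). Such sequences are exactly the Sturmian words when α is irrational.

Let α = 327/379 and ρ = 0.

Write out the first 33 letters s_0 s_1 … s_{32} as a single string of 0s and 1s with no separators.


011111101111110111111011111110111

n=0: ⌊(1·327)/379⌋ − ⌊(0·327)/379⌋ = ⌊327/379⌋ − ⌊0/379⌋ = 0 − 0 = 0
n=1: ⌊(2·327)/379⌋ − ⌊(1·327)/379⌋ = ⌊654/379⌋ − ⌊327/379⌋ = 1 − 0 = 1
n=2: ⌊(3·327)/379⌋ − ⌊(2·327)/379⌋ = ⌊981/379⌋ − ⌊654/379⌋ = 2 − 1 = 1
n=3: ⌊(4·327)/379⌋ − ⌊(3·327)/379⌋ = ⌊1308/379⌋ − ⌊981/379⌋ = 3 − 2 = 1
n=4: ⌊(5·327)/379⌋ − ⌊(4·327)/379⌋ = ⌊1635/379⌋ − ⌊1308/379⌋ = 4 − 3 = 1
n=5: ⌊(6·327)/379⌋ − ⌊(5·327)/379⌋ = ⌊1962/379⌋ − ⌊1635/379⌋ = 5 − 4 = 1
n=6: ⌊(7·327)/379⌋ − ⌊(6·327)/379⌋ = ⌊2289/379⌋ − ⌊1962/379⌋ = 6 − 5 = 1
n=7: ⌊(8·327)/379⌋ − ⌊(7·327)/379⌋ = ⌊2616/379⌋ − ⌊2289/379⌋ = 6 − 6 = 0
n=8: ⌊(9·327)/379⌋ − ⌊(8·327)/379⌋ = ⌊2943/379⌋ − ⌊2616/379⌋ = 7 − 6 = 1
n=9: ⌊(10·327)/379⌋ − ⌊(9·327)/379⌋ = ⌊3270/379⌋ − ⌊2943/379⌋ = 8 − 7 = 1
n=10: ⌊(11·327)/379⌋ − ⌊(10·327)/379⌋ = ⌊3597/379⌋ − ⌊3270/379⌋ = 9 − 8 = 1
n=11: ⌊(12·327)/379⌋ − ⌊(11·327)/379⌋ = ⌊3924/379⌋ − ⌊3597/379⌋ = 10 − 9 = 1
n=12: ⌊(13·327)/379⌋ − ⌊(12·327)/379⌋ = ⌊4251/379⌋ − ⌊3924/379⌋ = 11 − 10 = 1
n=13: ⌊(14·327)/379⌋ − ⌊(13·327)/379⌋ = ⌊4578/379⌋ − ⌊4251/379⌋ = 12 − 11 = 1
n=14: ⌊(15·327)/379⌋ − ⌊(14·327)/379⌋ = ⌊4905/379⌋ − ⌊4578/379⌋ = 12 − 12 = 0
n=15: ⌊(16·327)/379⌋ − ⌊(15·327)/379⌋ = ⌊5232/379⌋ − ⌊4905/379⌋ = 13 − 12 = 1
n=16: ⌊(17·327)/379⌋ − ⌊(16·327)/379⌋ = ⌊5559/379⌋ − ⌊5232/379⌋ = 14 − 13 = 1
n=17: ⌊(18·327)/379⌋ − ⌊(17·327)/379⌋ = ⌊5886/379⌋ − ⌊5559/379⌋ = 15 − 14 = 1
n=18: ⌊(19·327)/379⌋ − ⌊(18·327)/379⌋ = ⌊6213/379⌋ − ⌊5886/379⌋ = 16 − 15 = 1
n=19: ⌊(20·327)/379⌋ − ⌊(19·327)/379⌋ = ⌊6540/379⌋ − ⌊6213/379⌋ = 17 − 16 = 1
n=20: ⌊(21·327)/379⌋ − ⌊(20·327)/379⌋ = ⌊6867/379⌋ − ⌊6540/379⌋ = 18 − 17 = 1
n=21: ⌊(22·327)/379⌋ − ⌊(21·327)/379⌋ = ⌊7194/379⌋ − ⌊6867/379⌋ = 18 − 18 = 0
n=22: ⌊(23·327)/379⌋ − ⌊(22·327)/379⌋ = ⌊7521/379⌋ − ⌊7194/379⌋ = 19 − 18 = 1
n=23: ⌊(24·327)/379⌋ − ⌊(23·327)/379⌋ = ⌊7848/379⌋ − ⌊7521/379⌋ = 20 − 19 = 1
n=24: ⌊(25·327)/379⌋ − ⌊(24·327)/379⌋ = ⌊8175/379⌋ − ⌊7848/379⌋ = 21 − 20 = 1
n=25: ⌊(26·327)/379⌋ − ⌊(25·327)/379⌋ = ⌊8502/379⌋ − ⌊8175/379⌋ = 22 − 21 = 1
n=26: ⌊(27·327)/379⌋ − ⌊(26·327)/379⌋ = ⌊8829/379⌋ − ⌊8502/379⌋ = 23 − 22 = 1
n=27: ⌊(28·327)/379⌋ − ⌊(27·327)/379⌋ = ⌊9156/379⌋ − ⌊8829/379⌋ = 24 − 23 = 1
n=28: ⌊(29·327)/379⌋ − ⌊(28·327)/379⌋ = ⌊9483/379⌋ − ⌊9156/379⌋ = 25 − 24 = 1
n=29: ⌊(30·327)/379⌋ − ⌊(29·327)/379⌋ = ⌊9810/379⌋ − ⌊9483/379⌋ = 25 − 25 = 0
n=30: ⌊(31·327)/379⌋ − ⌊(30·327)/379⌋ = ⌊10137/379⌋ − ⌊9810/379⌋ = 26 − 25 = 1
n=31: ⌊(32·327)/379⌋ − ⌊(31·327)/379⌋ = ⌊10464/379⌋ − ⌊10137/379⌋ = 27 − 26 = 1
n=32: ⌊(33·327)/379⌋ − ⌊(32·327)/379⌋ = ⌊10791/379⌋ − ⌊10464/379⌋ = 28 − 27 = 1


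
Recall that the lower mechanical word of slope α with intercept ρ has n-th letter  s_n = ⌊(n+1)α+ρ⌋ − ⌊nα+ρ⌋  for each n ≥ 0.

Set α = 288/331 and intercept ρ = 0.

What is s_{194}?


(n+1)α + ρ = (195·288) / 331 = 56160/331
nα + ρ     = (194·288) / 331 = 55872/331
⌊56160/331⌋ = 169,  ⌊55872/331⌋ = 168
s_{194} = 169 − 168 = 1

1


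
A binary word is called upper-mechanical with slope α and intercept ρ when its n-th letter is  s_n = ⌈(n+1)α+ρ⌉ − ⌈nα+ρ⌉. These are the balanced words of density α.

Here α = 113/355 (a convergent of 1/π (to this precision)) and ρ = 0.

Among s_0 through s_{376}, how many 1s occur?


#1s = Σ_{n=0}^{376} s_n = Σ_{n=0}^{376} (⌈(n+1)α+ρ⌉ − ⌈nα+ρ⌉)
the sum telescopes: every ⌈nα+ρ⌉ with 0 < n < 377 appears once with + and once with −, leaving ⌈377α+ρ⌉ − ⌈0·α+ρ⌉
377α + ρ = (377·113) / 355 = 42601/355
ρ = 0/355
⌈42601/355⌉ = 121,  ⌈0/355⌉ = 0
#1s = 121 − 0 = 121

121


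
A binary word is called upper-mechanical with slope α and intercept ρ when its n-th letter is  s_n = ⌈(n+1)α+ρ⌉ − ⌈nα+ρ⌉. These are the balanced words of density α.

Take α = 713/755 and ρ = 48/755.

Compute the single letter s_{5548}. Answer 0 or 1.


(n+1)α + ρ = (5549·713 + 48) / 755 = 3956485/755
nα + ρ     = (5548·713 + 48) / 755 = 3955772/755
⌈3956485/755⌉ = 5241,  ⌈3955772/755⌉ = 5240
s_{5548} = 5241 − 5240 = 1

1


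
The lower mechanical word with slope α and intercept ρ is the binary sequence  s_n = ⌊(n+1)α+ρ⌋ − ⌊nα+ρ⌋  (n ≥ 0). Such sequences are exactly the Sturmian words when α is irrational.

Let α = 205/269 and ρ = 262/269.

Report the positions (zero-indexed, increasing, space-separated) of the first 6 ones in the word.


n=0: ⌊467/269⌋−⌊262/269⌋ = 1−0 = 1  ← one
n=1: ⌊672/269⌋−⌊467/269⌋ = 2−1 = 1  ← one
n=2: ⌊877/269⌋−⌊672/269⌋ = 3−2 = 1  ← one
n=3: ⌊1082/269⌋−⌊877/269⌋ = 4−3 = 1  ← one
n=4: ⌊1287/269⌋−⌊1082/269⌋ = 4−4 = 0
n=5: ⌊1492/269⌋−⌊1287/269⌋ = 5−4 = 1  ← one
n=6: ⌊1697/269⌋−⌊1492/269⌋ = 6−5 = 1  ← one
positions of the first 6 ones: 0 1 2 3 5 6

0 1 2 3 5 6


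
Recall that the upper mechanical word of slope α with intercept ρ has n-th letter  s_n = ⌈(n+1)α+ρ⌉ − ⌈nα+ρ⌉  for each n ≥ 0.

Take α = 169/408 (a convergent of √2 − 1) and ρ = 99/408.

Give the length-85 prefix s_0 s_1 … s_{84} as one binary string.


n=0: ⌈(1·169+99)/408⌉ − ⌈(0·169+99)/408⌉ = ⌈268/408⌉ − ⌈99/408⌉ = 1 − 1 = 0
n=1: ⌈(2·169+99)/408⌉ − ⌈(1·169+99)/408⌉ = ⌈437/408⌉ − ⌈268/408⌉ = 2 − 1 = 1
n=2: ⌈(3·169+99)/408⌉ − ⌈(2·169+99)/408⌉ = ⌈606/408⌉ − ⌈437/408⌉ = 2 − 2 = 0
n=3: ⌈(4·169+99)/408⌉ − ⌈(3·169+99)/408⌉ = ⌈775/408⌉ − ⌈606/408⌉ = 2 − 2 = 0
n=4: ⌈(5·169+99)/408⌉ − ⌈(4·169+99)/408⌉ = ⌈944/408⌉ − ⌈775/408⌉ = 3 − 2 = 1
n=5: ⌈(6·169+99)/408⌉ − ⌈(5·169+99)/408⌉ = ⌈1113/408⌉ − ⌈944/408⌉ = 3 − 3 = 0
n=6: ⌈(7·169+99)/408⌉ − ⌈(6·169+99)/408⌉ = ⌈1282/408⌉ − ⌈1113/408⌉ = 4 − 3 = 1
n=7: ⌈(8·169+99)/408⌉ − ⌈(7·169+99)/408⌉ = ⌈1451/408⌉ − ⌈1282/408⌉ = 4 − 4 = 0
n=8: ⌈(9·169+99)/408⌉ − ⌈(8·169+99)/408⌉ = ⌈1620/408⌉ − ⌈1451/408⌉ = 4 − 4 = 0
n=9: ⌈(10·169+99)/408⌉ − ⌈(9·169+99)/408⌉ = ⌈1789/408⌉ − ⌈1620/408⌉ = 5 − 4 = 1
n=10: ⌈(11·169+99)/408⌉ − ⌈(10·169+99)/408⌉ = ⌈1958/408⌉ − ⌈1789/408⌉ = 5 − 5 = 0
n=11: ⌈(12·169+99)/408⌉ − ⌈(11·169+99)/408⌉ = ⌈2127/408⌉ − ⌈1958/408⌉ = 6 − 5 = 1
n=12: ⌈(13·169+99)/408⌉ − ⌈(12·169+99)/408⌉ = ⌈2296/408⌉ − ⌈2127/408⌉ = 6 − 6 = 0
n=13: ⌈(14·169+99)/408⌉ − ⌈(13·169+99)/408⌉ = ⌈2465/408⌉ − ⌈2296/408⌉ = 7 − 6 = 1
n=14: ⌈(15·169+99)/408⌉ − ⌈(14·169+99)/408⌉ = ⌈2634/408⌉ − ⌈2465/408⌉ = 7 − 7 = 0
n=15: ⌈(16·169+99)/408⌉ − ⌈(15·169+99)/408⌉ = ⌈2803/408⌉ − ⌈2634/408⌉ = 7 − 7 = 0
n=16: ⌈(17·169+99)/408⌉ − ⌈(16·169+99)/408⌉ = ⌈2972/408⌉ − ⌈2803/408⌉ = 8 − 7 = 1
n=17: ⌈(18·169+99)/408⌉ − ⌈(17·169+99)/408⌉ = ⌈3141/408⌉ − ⌈2972/408⌉ = 8 − 8 = 0
n=18: ⌈(19·169+99)/408⌉ − ⌈(18·169+99)/408⌉ = ⌈3310/408⌉ − ⌈3141/408⌉ = 9 − 8 = 1
n=19: ⌈(20·169+99)/408⌉ − ⌈(19·169+99)/408⌉ = ⌈3479/408⌉ − ⌈3310/408⌉ = 9 − 9 = 0
n=20: ⌈(21·169+99)/408⌉ − ⌈(20·169+99)/408⌉ = ⌈3648/408⌉ − ⌈3479/408⌉ = 9 − 9 = 0
n=21: ⌈(22·169+99)/408⌉ − ⌈(21·169+99)/408⌉ = ⌈3817/408⌉ − ⌈3648/408⌉ = 10 − 9 = 1
n=22: ⌈(23·169+99)/408⌉ − ⌈(22·169+99)/408⌉ = ⌈3986/408⌉ − ⌈3817/408⌉ = 10 − 10 = 0
n=23: ⌈(24·169+99)/408⌉ − ⌈(23·169+99)/408⌉ = ⌈4155/408⌉ − ⌈3986/408⌉ = 11 − 10 = 1
n=24: ⌈(25·169+99)/408⌉ − ⌈(24·169+99)/408⌉ = ⌈4324/408⌉ − ⌈4155/408⌉ = 11 − 11 = 0
n=25: ⌈(26·169+99)/408⌉ − ⌈(25·169+99)/408⌉ = ⌈4493/408⌉ − ⌈4324/408⌉ = 12 − 11 = 1
n=26: ⌈(27·169+99)/408⌉ − ⌈(26·169+99)/408⌉ = ⌈4662/408⌉ − ⌈4493/408⌉ = 12 − 12 = 0
n=27: ⌈(28·169+99)/408⌉ − ⌈(27·169+99)/408⌉ = ⌈4831/408⌉ − ⌈4662/408⌉ = 12 − 12 = 0
n=28: ⌈(29·169+99)/408⌉ − ⌈(28·169+99)/408⌉ = ⌈5000/408⌉ − ⌈4831/408⌉ = 13 − 12 = 1
n=29: ⌈(30·169+99)/408⌉ − ⌈(29·169+99)/408⌉ = ⌈5169/408⌉ − ⌈5000/408⌉ = 13 − 13 = 0
n=30: ⌈(31·169+99)/408⌉ − ⌈(30·169+99)/408⌉ = ⌈5338/408⌉ − ⌈5169/408⌉ = 14 − 13 = 1
n=31: ⌈(32·169+99)/408⌉ − ⌈(31·169+99)/408⌉ = ⌈5507/408⌉ − ⌈5338/408⌉ = 14 − 14 = 0
n=32: ⌈(33·169+99)/408⌉ − ⌈(32·169+99)/408⌉ = ⌈5676/408⌉ − ⌈5507/408⌉ = 14 − 14 = 0
n=33: ⌈(34·169+99)/408⌉ − ⌈(33·169+99)/408⌉ = ⌈5845/408⌉ − ⌈5676/408⌉ = 15 − 14 = 1
n=34: ⌈(35·169+99)/408⌉ − ⌈(34·169+99)/408⌉ = ⌈6014/408⌉ − ⌈5845/408⌉ = 15 − 15 = 0
n=35: ⌈(36·169+99)/408⌉ − ⌈(35·169+99)/408⌉ = ⌈6183/408⌉ − ⌈6014/408⌉ = 16 − 15 = 1
n=36: ⌈(37·169+99)/408⌉ − ⌈(36·169+99)/408⌉ = ⌈6352/408⌉ − ⌈6183/408⌉ = 16 − 16 = 0
n=37: ⌈(38·169+99)/408⌉ − ⌈(37·169+99)/408⌉ = ⌈6521/408⌉ − ⌈6352/408⌉ = 16 − 16 = 0
n=38: ⌈(39·169+99)/408⌉ − ⌈(38·169+99)/408⌉ = ⌈6690/408⌉ − ⌈6521/408⌉ = 17 − 16 = 1
n=39: ⌈(40·169+99)/408⌉ − ⌈(39·169+99)/408⌉ = ⌈6859/408⌉ − ⌈6690/408⌉ = 17 − 17 = 0
n=40: ⌈(41·169+99)/408⌉ − ⌈(40·169+99)/408⌉ = ⌈7028/408⌉ − ⌈6859/408⌉ = 18 − 17 = 1
n=41: ⌈(42·169+99)/408⌉ − ⌈(41·169+99)/408⌉ = ⌈7197/408⌉ − ⌈7028/408⌉ = 18 − 18 = 0
n=42: ⌈(43·169+99)/408⌉ − ⌈(42·169+99)/408⌉ = ⌈7366/408⌉ − ⌈7197/408⌉ = 19 − 18 = 1
n=43: ⌈(44·169+99)/408⌉ − ⌈(43·169+99)/408⌉ = ⌈7535/408⌉ − ⌈7366/408⌉ = 19 − 19 = 0
n=44: ⌈(45·169+99)/408⌉ − ⌈(44·169+99)/408⌉ = ⌈7704/408⌉ − ⌈7535/408⌉ = 19 − 19 = 0
n=45: ⌈(46·169+99)/408⌉ − ⌈(45·169+99)/408⌉ = ⌈7873/408⌉ − ⌈7704/408⌉ = 20 − 19 = 1
n=46: ⌈(47·169+99)/408⌉ − ⌈(46·169+99)/408⌉ = ⌈8042/408⌉ − ⌈7873/408⌉ = 20 − 20 = 0
n=47: ⌈(48·169+99)/408⌉ − ⌈(47·169+99)/408⌉ = ⌈8211/408⌉ − ⌈8042/408⌉ = 21 − 20 = 1
n=48: ⌈(49·169+99)/408⌉ − ⌈(48·169+99)/408⌉ = ⌈8380/408⌉ − ⌈8211/408⌉ = 21 − 21 = 0
n=49: ⌈(50·169+99)/408⌉ − ⌈(49·169+99)/408⌉ = ⌈8549/408⌉ − ⌈8380/408⌉ = 21 − 21 = 0
n=50: ⌈(51·169+99)/408⌉ − ⌈(50·169+99)/408⌉ = ⌈8718/408⌉ − ⌈8549/408⌉ = 22 − 21 = 1
n=51: ⌈(52·169+99)/408⌉ − ⌈(51·169+99)/408⌉ = ⌈8887/408⌉ − ⌈8718/408⌉ = 22 − 22 = 0
n=52: ⌈(53·169+99)/408⌉ − ⌈(52·169+99)/408⌉ = ⌈9056/408⌉ − ⌈8887/408⌉ = 23 − 22 = 1
n=53: ⌈(54·169+99)/408⌉ − ⌈(53·169+99)/408⌉ = ⌈9225/408⌉ − ⌈9056/408⌉ = 23 − 23 = 0
n=54: ⌈(55·169+99)/408⌉ − ⌈(54·169+99)/408⌉ = ⌈9394/408⌉ − ⌈9225/408⌉ = 24 − 23 = 1
n=55: ⌈(56·169+99)/408⌉ − ⌈(55·169+99)/408⌉ = ⌈9563/408⌉ − ⌈9394/408⌉ = 24 − 24 = 0
n=56: ⌈(57·169+99)/408⌉ − ⌈(56·169+99)/408⌉ = ⌈9732/408⌉ − ⌈9563/408⌉ = 24 − 24 = 0
n=57: ⌈(58·169+99)/408⌉ − ⌈(57·169+99)/408⌉ = ⌈9901/408⌉ − ⌈9732/408⌉ = 25 − 24 = 1
n=58: ⌈(59·169+99)/408⌉ − ⌈(58·169+99)/408⌉ = ⌈10070/408⌉ − ⌈9901/408⌉ = 25 − 25 = 0
n=59: ⌈(60·169+99)/408⌉ − ⌈(59·169+99)/408⌉ = ⌈10239/408⌉ − ⌈10070/408⌉ = 26 − 25 = 1
n=60: ⌈(61·169+99)/408⌉ − ⌈(60·169+99)/408⌉ = ⌈10408/408⌉ − ⌈10239/408⌉ = 26 − 26 = 0
n=61: ⌈(62·169+99)/408⌉ − ⌈(61·169+99)/408⌉ = ⌈10577/408⌉ − ⌈10408/408⌉ = 26 − 26 = 0
n=62: ⌈(63·169+99)/408⌉ − ⌈(62·169+99)/408⌉ = ⌈10746/408⌉ − ⌈10577/408⌉ = 27 − 26 = 1
n=63: ⌈(64·169+99)/408⌉ − ⌈(63·169+99)/408⌉ = ⌈10915/408⌉ − ⌈10746/408⌉ = 27 − 27 = 0
n=64: ⌈(65·169+99)/408⌉ − ⌈(64·169+99)/408⌉ = ⌈11084/408⌉ − ⌈10915/408⌉ = 28 − 27 = 1
n=65: ⌈(66·169+99)/408⌉ − ⌈(65·169+99)/408⌉ = ⌈11253/408⌉ − ⌈11084/408⌉ = 28 − 28 = 0
n=66: ⌈(67·169+99)/408⌉ − ⌈(66·169+99)/408⌉ = ⌈11422/408⌉ − ⌈11253/408⌉ = 28 − 28 = 0
n=67: ⌈(68·169+99)/408⌉ − ⌈(67·169+99)/408⌉ = ⌈11591/408⌉ − ⌈11422/408⌉ = 29 − 28 = 1
n=68: ⌈(69·169+99)/408⌉ − ⌈(68·169+99)/408⌉ = ⌈11760/408⌉ − ⌈11591/408⌉ = 29 − 29 = 0
n=69: ⌈(70·169+99)/408⌉ − ⌈(69·169+99)/408⌉ = ⌈11929/408⌉ − ⌈11760/408⌉ = 30 − 29 = 1
n=70: ⌈(71·169+99)/408⌉ − ⌈(70·169+99)/408⌉ = ⌈12098/408⌉ − ⌈11929/408⌉ = 30 − 30 = 0
n=71: ⌈(72·169+99)/408⌉ − ⌈(71·169+99)/408⌉ = ⌈12267/408⌉ − ⌈12098/408⌉ = 31 − 30 = 1
n=72: ⌈(73·169+99)/408⌉ − ⌈(72·169+99)/408⌉ = ⌈12436/408⌉ − ⌈12267/408⌉ = 31 − 31 = 0
n=73: ⌈(74·169+99)/408⌉ − ⌈(73·169+99)/408⌉ = ⌈12605/408⌉ − ⌈12436/408⌉ = 31 − 31 = 0
n=74: ⌈(75·169+99)/408⌉ − ⌈(74·169+99)/408⌉ = ⌈12774/408⌉ − ⌈12605/408⌉ = 32 − 31 = 1
n=75: ⌈(76·169+99)/408⌉ − ⌈(75·169+99)/408⌉ = ⌈12943/408⌉ − ⌈12774/408⌉ = 32 − 32 = 0
n=76: ⌈(77·169+99)/408⌉ − ⌈(76·169+99)/408⌉ = ⌈13112/408⌉ − ⌈12943/408⌉ = 33 − 32 = 1
n=77: ⌈(78·169+99)/408⌉ − ⌈(77·169+99)/408⌉ = ⌈13281/408⌉ − ⌈13112/408⌉ = 33 − 33 = 0
n=78: ⌈(79·169+99)/408⌉ − ⌈(78·169+99)/408⌉ = ⌈13450/408⌉ − ⌈13281/408⌉ = 33 − 33 = 0
n=79: ⌈(80·169+99)/408⌉ − ⌈(79·169+99)/408⌉ = ⌈13619/408⌉ − ⌈13450/408⌉ = 34 − 33 = 1
n=80: ⌈(81·169+99)/408⌉ − ⌈(80·169+99)/408⌉ = ⌈13788/408⌉ − ⌈13619/408⌉ = 34 − 34 = 0
n=81: ⌈(82·169+99)/408⌉ − ⌈(81·169+99)/408⌉ = ⌈13957/408⌉ − ⌈13788/408⌉ = 35 − 34 = 1
n=82: ⌈(83·169+99)/408⌉ − ⌈(82·169+99)/408⌉ = ⌈14126/408⌉ − ⌈13957/408⌉ = 35 − 35 = 0
n=83: ⌈(84·169+99)/408⌉ − ⌈(83·169+99)/408⌉ = ⌈14295/408⌉ − ⌈14126/408⌉ = 36 − 35 = 1
n=84: ⌈(85·169+99)/408⌉ − ⌈(84·169+99)/408⌉ = ⌈14464/408⌉ − ⌈14295/408⌉ = 36 − 36 = 0

0100101001010100101001010100101001010010101001010010101001010010100101010010100101010


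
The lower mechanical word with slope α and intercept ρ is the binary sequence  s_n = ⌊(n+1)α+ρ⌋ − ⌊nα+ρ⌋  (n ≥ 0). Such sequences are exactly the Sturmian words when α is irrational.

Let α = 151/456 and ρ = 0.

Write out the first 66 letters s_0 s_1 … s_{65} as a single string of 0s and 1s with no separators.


000100100100100100100100100100100100100100100100100100100100100100

n=0: ⌊(1·151)/456⌋ − ⌊(0·151)/456⌋ = ⌊151/456⌋ − ⌊0/456⌋ = 0 − 0 = 0
n=1: ⌊(2·151)/456⌋ − ⌊(1·151)/456⌋ = ⌊302/456⌋ − ⌊151/456⌋ = 0 − 0 = 0
n=2: ⌊(3·151)/456⌋ − ⌊(2·151)/456⌋ = ⌊453/456⌋ − ⌊302/456⌋ = 0 − 0 = 0
n=3: ⌊(4·151)/456⌋ − ⌊(3·151)/456⌋ = ⌊604/456⌋ − ⌊453/456⌋ = 1 − 0 = 1
n=4: ⌊(5·151)/456⌋ − ⌊(4·151)/456⌋ = ⌊755/456⌋ − ⌊604/456⌋ = 1 − 1 = 0
n=5: ⌊(6·151)/456⌋ − ⌊(5·151)/456⌋ = ⌊906/456⌋ − ⌊755/456⌋ = 1 − 1 = 0
n=6: ⌊(7·151)/456⌋ − ⌊(6·151)/456⌋ = ⌊1057/456⌋ − ⌊906/456⌋ = 2 − 1 = 1
n=7: ⌊(8·151)/456⌋ − ⌊(7·151)/456⌋ = ⌊1208/456⌋ − ⌊1057/456⌋ = 2 − 2 = 0
n=8: ⌊(9·151)/456⌋ − ⌊(8·151)/456⌋ = ⌊1359/456⌋ − ⌊1208/456⌋ = 2 − 2 = 0
n=9: ⌊(10·151)/456⌋ − ⌊(9·151)/456⌋ = ⌊1510/456⌋ − ⌊1359/456⌋ = 3 − 2 = 1
n=10: ⌊(11·151)/456⌋ − ⌊(10·151)/456⌋ = ⌊1661/456⌋ − ⌊1510/456⌋ = 3 − 3 = 0
n=11: ⌊(12·151)/456⌋ − ⌊(11·151)/456⌋ = ⌊1812/456⌋ − ⌊1661/456⌋ = 3 − 3 = 0
n=12: ⌊(13·151)/456⌋ − ⌊(12·151)/456⌋ = ⌊1963/456⌋ − ⌊1812/456⌋ = 4 − 3 = 1
n=13: ⌊(14·151)/456⌋ − ⌊(13·151)/456⌋ = ⌊2114/456⌋ − ⌊1963/456⌋ = 4 − 4 = 0
n=14: ⌊(15·151)/456⌋ − ⌊(14·151)/456⌋ = ⌊2265/456⌋ − ⌊2114/456⌋ = 4 − 4 = 0
n=15: ⌊(16·151)/456⌋ − ⌊(15·151)/456⌋ = ⌊2416/456⌋ − ⌊2265/456⌋ = 5 − 4 = 1
n=16: ⌊(17·151)/456⌋ − ⌊(16·151)/456⌋ = ⌊2567/456⌋ − ⌊2416/456⌋ = 5 − 5 = 0
n=17: ⌊(18·151)/456⌋ − ⌊(17·151)/456⌋ = ⌊2718/456⌋ − ⌊2567/456⌋ = 5 − 5 = 0
n=18: ⌊(19·151)/456⌋ − ⌊(18·151)/456⌋ = ⌊2869/456⌋ − ⌊2718/456⌋ = 6 − 5 = 1
n=19: ⌊(20·151)/456⌋ − ⌊(19·151)/456⌋ = ⌊3020/456⌋ − ⌊2869/456⌋ = 6 − 6 = 0
n=20: ⌊(21·151)/456⌋ − ⌊(20·151)/456⌋ = ⌊3171/456⌋ − ⌊3020/456⌋ = 6 − 6 = 0
n=21: ⌊(22·151)/456⌋ − ⌊(21·151)/456⌋ = ⌊3322/456⌋ − ⌊3171/456⌋ = 7 − 6 = 1
n=22: ⌊(23·151)/456⌋ − ⌊(22·151)/456⌋ = ⌊3473/456⌋ − ⌊3322/456⌋ = 7 − 7 = 0
n=23: ⌊(24·151)/456⌋ − ⌊(23·151)/456⌋ = ⌊3624/456⌋ − ⌊3473/456⌋ = 7 − 7 = 0
n=24: ⌊(25·151)/456⌋ − ⌊(24·151)/456⌋ = ⌊3775/456⌋ − ⌊3624/456⌋ = 8 − 7 = 1
n=25: ⌊(26·151)/456⌋ − ⌊(25·151)/456⌋ = ⌊3926/456⌋ − ⌊3775/456⌋ = 8 − 8 = 0
n=26: ⌊(27·151)/456⌋ − ⌊(26·151)/456⌋ = ⌊4077/456⌋ − ⌊3926/456⌋ = 8 − 8 = 0
n=27: ⌊(28·151)/456⌋ − ⌊(27·151)/456⌋ = ⌊4228/456⌋ − ⌊4077/456⌋ = 9 − 8 = 1
n=28: ⌊(29·151)/456⌋ − ⌊(28·151)/456⌋ = ⌊4379/456⌋ − ⌊4228/456⌋ = 9 − 9 = 0
n=29: ⌊(30·151)/456⌋ − ⌊(29·151)/456⌋ = ⌊4530/456⌋ − ⌊4379/456⌋ = 9 − 9 = 0
n=30: ⌊(31·151)/456⌋ − ⌊(30·151)/456⌋ = ⌊4681/456⌋ − ⌊4530/456⌋ = 10 − 9 = 1
n=31: ⌊(32·151)/456⌋ − ⌊(31·151)/456⌋ = ⌊4832/456⌋ − ⌊4681/456⌋ = 10 − 10 = 0
n=32: ⌊(33·151)/456⌋ − ⌊(32·151)/456⌋ = ⌊4983/456⌋ − ⌊4832/456⌋ = 10 − 10 = 0
n=33: ⌊(34·151)/456⌋ − ⌊(33·151)/456⌋ = ⌊5134/456⌋ − ⌊4983/456⌋ = 11 − 10 = 1
n=34: ⌊(35·151)/456⌋ − ⌊(34·151)/456⌋ = ⌊5285/456⌋ − ⌊5134/456⌋ = 11 − 11 = 0
n=35: ⌊(36·151)/456⌋ − ⌊(35·151)/456⌋ = ⌊5436/456⌋ − ⌊5285/456⌋ = 11 − 11 = 0
n=36: ⌊(37·151)/456⌋ − ⌊(36·151)/456⌋ = ⌊5587/456⌋ − ⌊5436/456⌋ = 12 − 11 = 1
n=37: ⌊(38·151)/456⌋ − ⌊(37·151)/456⌋ = ⌊5738/456⌋ − ⌊5587/456⌋ = 12 − 12 = 0
n=38: ⌊(39·151)/456⌋ − ⌊(38·151)/456⌋ = ⌊5889/456⌋ − ⌊5738/456⌋ = 12 − 12 = 0
n=39: ⌊(40·151)/456⌋ − ⌊(39·151)/456⌋ = ⌊6040/456⌋ − ⌊5889/456⌋ = 13 − 12 = 1
n=40: ⌊(41·151)/456⌋ − ⌊(40·151)/456⌋ = ⌊6191/456⌋ − ⌊6040/456⌋ = 13 − 13 = 0
n=41: ⌊(42·151)/456⌋ − ⌊(41·151)/456⌋ = ⌊6342/456⌋ − ⌊6191/456⌋ = 13 − 13 = 0
n=42: ⌊(43·151)/456⌋ − ⌊(42·151)/456⌋ = ⌊6493/456⌋ − ⌊6342/456⌋ = 14 − 13 = 1
n=43: ⌊(44·151)/456⌋ − ⌊(43·151)/456⌋ = ⌊6644/456⌋ − ⌊6493/456⌋ = 14 − 14 = 0
n=44: ⌊(45·151)/456⌋ − ⌊(44·151)/456⌋ = ⌊6795/456⌋ − ⌊6644/456⌋ = 14 − 14 = 0
n=45: ⌊(46·151)/456⌋ − ⌊(45·151)/456⌋ = ⌊6946/456⌋ − ⌊6795/456⌋ = 15 − 14 = 1
n=46: ⌊(47·151)/456⌋ − ⌊(46·151)/456⌋ = ⌊7097/456⌋ − ⌊6946/456⌋ = 15 − 15 = 0
n=47: ⌊(48·151)/456⌋ − ⌊(47·151)/456⌋ = ⌊7248/456⌋ − ⌊7097/456⌋ = 15 − 15 = 0
n=48: ⌊(49·151)/456⌋ − ⌊(48·151)/456⌋ = ⌊7399/456⌋ − ⌊7248/456⌋ = 16 − 15 = 1
n=49: ⌊(50·151)/456⌋ − ⌊(49·151)/456⌋ = ⌊7550/456⌋ − ⌊7399/456⌋ = 16 − 16 = 0
n=50: ⌊(51·151)/456⌋ − ⌊(50·151)/456⌋ = ⌊7701/456⌋ − ⌊7550/456⌋ = 16 − 16 = 0
n=51: ⌊(52·151)/456⌋ − ⌊(51·151)/456⌋ = ⌊7852/456⌋ − ⌊7701/456⌋ = 17 − 16 = 1
n=52: ⌊(53·151)/456⌋ − ⌊(52·151)/456⌋ = ⌊8003/456⌋ − ⌊7852/456⌋ = 17 − 17 = 0
n=53: ⌊(54·151)/456⌋ − ⌊(53·151)/456⌋ = ⌊8154/456⌋ − ⌊8003/456⌋ = 17 − 17 = 0
n=54: ⌊(55·151)/456⌋ − ⌊(54·151)/456⌋ = ⌊8305/456⌋ − ⌊8154/456⌋ = 18 − 17 = 1
n=55: ⌊(56·151)/456⌋ − ⌊(55·151)/456⌋ = ⌊8456/456⌋ − ⌊8305/456⌋ = 18 − 18 = 0
n=56: ⌊(57·151)/456⌋ − ⌊(56·151)/456⌋ = ⌊8607/456⌋ − ⌊8456/456⌋ = 18 − 18 = 0
n=57: ⌊(58·151)/456⌋ − ⌊(57·151)/456⌋ = ⌊8758/456⌋ − ⌊8607/456⌋ = 19 − 18 = 1
n=58: ⌊(59·151)/456⌋ − ⌊(58·151)/456⌋ = ⌊8909/456⌋ − ⌊8758/456⌋ = 19 − 19 = 0
n=59: ⌊(60·151)/456⌋ − ⌊(59·151)/456⌋ = ⌊9060/456⌋ − ⌊8909/456⌋ = 19 − 19 = 0
n=60: ⌊(61·151)/456⌋ − ⌊(60·151)/456⌋ = ⌊9211/456⌋ − ⌊9060/456⌋ = 20 − 19 = 1
n=61: ⌊(62·151)/456⌋ − ⌊(61·151)/456⌋ = ⌊9362/456⌋ − ⌊9211/456⌋ = 20 − 20 = 0
n=62: ⌊(63·151)/456⌋ − ⌊(62·151)/456⌋ = ⌊9513/456⌋ − ⌊9362/456⌋ = 20 − 20 = 0
n=63: ⌊(64·151)/456⌋ − ⌊(63·151)/456⌋ = ⌊9664/456⌋ − ⌊9513/456⌋ = 21 − 20 = 1
n=64: ⌊(65·151)/456⌋ − ⌊(64·151)/456⌋ = ⌊9815/456⌋ − ⌊9664/456⌋ = 21 − 21 = 0
n=65: ⌊(66·151)/456⌋ − ⌊(65·151)/456⌋ = ⌊9966/456⌋ − ⌊9815/456⌋ = 21 − 21 = 0


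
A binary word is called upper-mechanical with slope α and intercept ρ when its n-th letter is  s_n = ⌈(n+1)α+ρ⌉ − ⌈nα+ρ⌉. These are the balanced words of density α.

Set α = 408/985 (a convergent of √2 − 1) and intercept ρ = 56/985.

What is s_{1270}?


0

(n+1)α + ρ = (1271·408 + 56) / 985 = 518624/985
nα + ρ     = (1270·408 + 56) / 985 = 518216/985
⌈518624/985⌉ = 527,  ⌈518216/985⌉ = 527
s_{1270} = 527 − 527 = 0


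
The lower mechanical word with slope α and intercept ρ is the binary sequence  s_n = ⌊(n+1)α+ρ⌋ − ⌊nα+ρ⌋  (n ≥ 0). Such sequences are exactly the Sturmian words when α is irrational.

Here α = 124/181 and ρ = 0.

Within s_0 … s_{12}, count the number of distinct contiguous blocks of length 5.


t_n = ⌊(n·124)/181⌋ for n = 0 … 13:
  n=0…9: ⌊0/181⌋=0 ⌊124/181⌋=0 ⌊248/181⌋=1 ⌊372/181⌋=2 ⌊496/181⌋=2 ⌊620/181⌋=3 ⌊744/181⌋=4 ⌊868/181⌋=4 ⌊992/181⌋=5 ⌊1116/181⌋=6
  n=10…13: ⌊1240/181⌋=6 ⌊1364/181⌋=7 ⌊1488/181⌋=8 ⌊1612/181⌋=8
s_n = t_(n+1) − t_n for n = 0 … 12 gives
prefix = 0110110110110
slide a length-5 window over [0..4] … [8..12] (9 windows); first occurrence of each distinct factor:
  [  0..  4] 01101
  [  1..  5] 11011
  [  2..  6] 10110
  (the other 6 windows repeat one of these)
distinct factors: {01101, 10110, 11011}
count = 3  (Sturmian bound for length 5 is 6)

3


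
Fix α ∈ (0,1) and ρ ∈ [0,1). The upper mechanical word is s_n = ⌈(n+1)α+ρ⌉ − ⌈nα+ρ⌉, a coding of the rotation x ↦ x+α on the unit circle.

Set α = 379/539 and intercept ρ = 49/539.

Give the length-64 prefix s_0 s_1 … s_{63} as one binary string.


0110111011011011101101101110110110111011011101101101110110110111

n=0: ⌈(1·379+49)/539⌉ − ⌈(0·379+49)/539⌉ = ⌈428/539⌉ − ⌈49/539⌉ = 1 − 1 = 0
n=1: ⌈(2·379+49)/539⌉ − ⌈(1·379+49)/539⌉ = ⌈807/539⌉ − ⌈428/539⌉ = 2 − 1 = 1
n=2: ⌈(3·379+49)/539⌉ − ⌈(2·379+49)/539⌉ = ⌈1186/539⌉ − ⌈807/539⌉ = 3 − 2 = 1
n=3: ⌈(4·379+49)/539⌉ − ⌈(3·379+49)/539⌉ = ⌈1565/539⌉ − ⌈1186/539⌉ = 3 − 3 = 0
n=4: ⌈(5·379+49)/539⌉ − ⌈(4·379+49)/539⌉ = ⌈1944/539⌉ − ⌈1565/539⌉ = 4 − 3 = 1
n=5: ⌈(6·379+49)/539⌉ − ⌈(5·379+49)/539⌉ = ⌈2323/539⌉ − ⌈1944/539⌉ = 5 − 4 = 1
n=6: ⌈(7·379+49)/539⌉ − ⌈(6·379+49)/539⌉ = ⌈2702/539⌉ − ⌈2323/539⌉ = 6 − 5 = 1
n=7: ⌈(8·379+49)/539⌉ − ⌈(7·379+49)/539⌉ = ⌈3081/539⌉ − ⌈2702/539⌉ = 6 − 6 = 0
n=8: ⌈(9·379+49)/539⌉ − ⌈(8·379+49)/539⌉ = ⌈3460/539⌉ − ⌈3081/539⌉ = 7 − 6 = 1
n=9: ⌈(10·379+49)/539⌉ − ⌈(9·379+49)/539⌉ = ⌈3839/539⌉ − ⌈3460/539⌉ = 8 − 7 = 1
n=10: ⌈(11·379+49)/539⌉ − ⌈(10·379+49)/539⌉ = ⌈4218/539⌉ − ⌈3839/539⌉ = 8 − 8 = 0
n=11: ⌈(12·379+49)/539⌉ − ⌈(11·379+49)/539⌉ = ⌈4597/539⌉ − ⌈4218/539⌉ = 9 − 8 = 1
n=12: ⌈(13·379+49)/539⌉ − ⌈(12·379+49)/539⌉ = ⌈4976/539⌉ − ⌈4597/539⌉ = 10 − 9 = 1
n=13: ⌈(14·379+49)/539⌉ − ⌈(13·379+49)/539⌉ = ⌈5355/539⌉ − ⌈4976/539⌉ = 10 − 10 = 0
n=14: ⌈(15·379+49)/539⌉ − ⌈(14·379+49)/539⌉ = ⌈5734/539⌉ − ⌈5355/539⌉ = 11 − 10 = 1
n=15: ⌈(16·379+49)/539⌉ − ⌈(15·379+49)/539⌉ = ⌈6113/539⌉ − ⌈5734/539⌉ = 12 − 11 = 1
n=16: ⌈(17·379+49)/539⌉ − ⌈(16·379+49)/539⌉ = ⌈6492/539⌉ − ⌈6113/539⌉ = 13 − 12 = 1
n=17: ⌈(18·379+49)/539⌉ − ⌈(17·379+49)/539⌉ = ⌈6871/539⌉ − ⌈6492/539⌉ = 13 − 13 = 0
n=18: ⌈(19·379+49)/539⌉ − ⌈(18·379+49)/539⌉ = ⌈7250/539⌉ − ⌈6871/539⌉ = 14 − 13 = 1
n=19: ⌈(20·379+49)/539⌉ − ⌈(19·379+49)/539⌉ = ⌈7629/539⌉ − ⌈7250/539⌉ = 15 − 14 = 1
n=20: ⌈(21·379+49)/539⌉ − ⌈(20·379+49)/539⌉ = ⌈8008/539⌉ − ⌈7629/539⌉ = 15 − 15 = 0
n=21: ⌈(22·379+49)/539⌉ − ⌈(21·379+49)/539⌉ = ⌈8387/539⌉ − ⌈8008/539⌉ = 16 − 15 = 1
n=22: ⌈(23·379+49)/539⌉ − ⌈(22·379+49)/539⌉ = ⌈8766/539⌉ − ⌈8387/539⌉ = 17 − 16 = 1
n=23: ⌈(24·379+49)/539⌉ − ⌈(23·379+49)/539⌉ = ⌈9145/539⌉ − ⌈8766/539⌉ = 17 − 17 = 0
n=24: ⌈(25·379+49)/539⌉ − ⌈(24·379+49)/539⌉ = ⌈9524/539⌉ − ⌈9145/539⌉ = 18 − 17 = 1
n=25: ⌈(26·379+49)/539⌉ − ⌈(25·379+49)/539⌉ = ⌈9903/539⌉ − ⌈9524/539⌉ = 19 − 18 = 1
n=26: ⌈(27·379+49)/539⌉ − ⌈(26·379+49)/539⌉ = ⌈10282/539⌉ − ⌈9903/539⌉ = 20 − 19 = 1
n=27: ⌈(28·379+49)/539⌉ − ⌈(27·379+49)/539⌉ = ⌈10661/539⌉ − ⌈10282/539⌉ = 20 − 20 = 0
n=28: ⌈(29·379+49)/539⌉ − ⌈(28·379+49)/539⌉ = ⌈11040/539⌉ − ⌈10661/539⌉ = 21 − 20 = 1
n=29: ⌈(30·379+49)/539⌉ − ⌈(29·379+49)/539⌉ = ⌈11419/539⌉ − ⌈11040/539⌉ = 22 − 21 = 1
n=30: ⌈(31·379+49)/539⌉ − ⌈(30·379+49)/539⌉ = ⌈11798/539⌉ − ⌈11419/539⌉ = 22 − 22 = 0
n=31: ⌈(32·379+49)/539⌉ − ⌈(31·379+49)/539⌉ = ⌈12177/539⌉ − ⌈11798/539⌉ = 23 − 22 = 1
n=32: ⌈(33·379+49)/539⌉ − ⌈(32·379+49)/539⌉ = ⌈12556/539⌉ − ⌈12177/539⌉ = 24 − 23 = 1
n=33: ⌈(34·379+49)/539⌉ − ⌈(33·379+49)/539⌉ = ⌈12935/539⌉ − ⌈12556/539⌉ = 24 − 24 = 0
n=34: ⌈(35·379+49)/539⌉ − ⌈(34·379+49)/539⌉ = ⌈13314/539⌉ − ⌈12935/539⌉ = 25 − 24 = 1
n=35: ⌈(36·379+49)/539⌉ − ⌈(35·379+49)/539⌉ = ⌈13693/539⌉ − ⌈13314/539⌉ = 26 − 25 = 1
n=36: ⌈(37·379+49)/539⌉ − ⌈(36·379+49)/539⌉ = ⌈14072/539⌉ − ⌈13693/539⌉ = 27 − 26 = 1
n=37: ⌈(38·379+49)/539⌉ − ⌈(37·379+49)/539⌉ = ⌈14451/539⌉ − ⌈14072/539⌉ = 27 − 27 = 0
n=38: ⌈(39·379+49)/539⌉ − ⌈(38·379+49)/539⌉ = ⌈14830/539⌉ − ⌈14451/539⌉ = 28 − 27 = 1
n=39: ⌈(40·379+49)/539⌉ − ⌈(39·379+49)/539⌉ = ⌈15209/539⌉ − ⌈14830/539⌉ = 29 − 28 = 1
n=40: ⌈(41·379+49)/539⌉ − ⌈(40·379+49)/539⌉ = ⌈15588/539⌉ − ⌈15209/539⌉ = 29 − 29 = 0
n=41: ⌈(42·379+49)/539⌉ − ⌈(41·379+49)/539⌉ = ⌈15967/539⌉ − ⌈15588/539⌉ = 30 − 29 = 1
n=42: ⌈(43·379+49)/539⌉ − ⌈(42·379+49)/539⌉ = ⌈16346/539⌉ − ⌈15967/539⌉ = 31 − 30 = 1
n=43: ⌈(44·379+49)/539⌉ − ⌈(43·379+49)/539⌉ = ⌈16725/539⌉ − ⌈16346/539⌉ = 32 − 31 = 1
n=44: ⌈(45·379+49)/539⌉ − ⌈(44·379+49)/539⌉ = ⌈17104/539⌉ − ⌈16725/539⌉ = 32 − 32 = 0
n=45: ⌈(46·379+49)/539⌉ − ⌈(45·379+49)/539⌉ = ⌈17483/539⌉ − ⌈17104/539⌉ = 33 − 32 = 1
n=46: ⌈(47·379+49)/539⌉ − ⌈(46·379+49)/539⌉ = ⌈17862/539⌉ − ⌈17483/539⌉ = 34 − 33 = 1
n=47: ⌈(48·379+49)/539⌉ − ⌈(47·379+49)/539⌉ = ⌈18241/539⌉ − ⌈17862/539⌉ = 34 − 34 = 0
n=48: ⌈(49·379+49)/539⌉ − ⌈(48·379+49)/539⌉ = ⌈18620/539⌉ − ⌈18241/539⌉ = 35 − 34 = 1
n=49: ⌈(50·379+49)/539⌉ − ⌈(49·379+49)/539⌉ = ⌈18999/539⌉ − ⌈18620/539⌉ = 36 − 35 = 1
n=50: ⌈(51·379+49)/539⌉ − ⌈(50·379+49)/539⌉ = ⌈19378/539⌉ − ⌈18999/539⌉ = 36 − 36 = 0
n=51: ⌈(52·379+49)/539⌉ − ⌈(51·379+49)/539⌉ = ⌈19757/539⌉ − ⌈19378/539⌉ = 37 − 36 = 1
n=52: ⌈(53·379+49)/539⌉ − ⌈(52·379+49)/539⌉ = ⌈20136/539⌉ − ⌈19757/539⌉ = 38 − 37 = 1
n=53: ⌈(54·379+49)/539⌉ − ⌈(53·379+49)/539⌉ = ⌈20515/539⌉ − ⌈20136/539⌉ = 39 − 38 = 1
n=54: ⌈(55·379+49)/539⌉ − ⌈(54·379+49)/539⌉ = ⌈20894/539⌉ − ⌈20515/539⌉ = 39 − 39 = 0
n=55: ⌈(56·379+49)/539⌉ − ⌈(55·379+49)/539⌉ = ⌈21273/539⌉ − ⌈20894/539⌉ = 40 − 39 = 1
n=56: ⌈(57·379+49)/539⌉ − ⌈(56·379+49)/539⌉ = ⌈21652/539⌉ − ⌈21273/539⌉ = 41 − 40 = 1
n=57: ⌈(58·379+49)/539⌉ − ⌈(57·379+49)/539⌉ = ⌈22031/539⌉ − ⌈21652/539⌉ = 41 − 41 = 0
n=58: ⌈(59·379+49)/539⌉ − ⌈(58·379+49)/539⌉ = ⌈22410/539⌉ − ⌈22031/539⌉ = 42 − 41 = 1
n=59: ⌈(60·379+49)/539⌉ − ⌈(59·379+49)/539⌉ = ⌈22789/539⌉ − ⌈22410/539⌉ = 43 − 42 = 1
n=60: ⌈(61·379+49)/539⌉ − ⌈(60·379+49)/539⌉ = ⌈23168/539⌉ − ⌈22789/539⌉ = 43 − 43 = 0
n=61: ⌈(62·379+49)/539⌉ − ⌈(61·379+49)/539⌉ = ⌈23547/539⌉ − ⌈23168/539⌉ = 44 − 43 = 1
n=62: ⌈(63·379+49)/539⌉ − ⌈(62·379+49)/539⌉ = ⌈23926/539⌉ − ⌈23547/539⌉ = 45 − 44 = 1
n=63: ⌈(64·379+49)/539⌉ − ⌈(63·379+49)/539⌉ = ⌈24305/539⌉ − ⌈23926/539⌉ = 46 − 45 = 1


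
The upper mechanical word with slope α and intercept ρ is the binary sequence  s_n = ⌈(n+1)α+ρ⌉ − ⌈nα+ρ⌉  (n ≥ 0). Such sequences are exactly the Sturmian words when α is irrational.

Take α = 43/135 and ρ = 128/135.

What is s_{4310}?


(n+1)α + ρ = (4311·43 + 128) / 135 = 185501/135
nα + ρ     = (4310·43 + 128) / 135 = 185458/135
⌈185501/135⌉ = 1375,  ⌈185458/135⌉ = 1374
s_{4310} = 1375 − 1374 = 1

1


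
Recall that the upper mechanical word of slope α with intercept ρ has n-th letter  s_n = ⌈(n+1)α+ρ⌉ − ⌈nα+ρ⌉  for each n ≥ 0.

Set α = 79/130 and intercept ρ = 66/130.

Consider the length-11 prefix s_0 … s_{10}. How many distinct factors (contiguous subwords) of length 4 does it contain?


t_n = ⌈(n·79+66)/130⌉ for n = 0 … 11:
  n=0…9: ⌈66/130⌉=1 ⌈145/130⌉=2 ⌈224/130⌉=2 ⌈303/130⌉=3 ⌈382/130⌉=3 ⌈461/130⌉=4 ⌈540/130⌉=5 ⌈619/130⌉=5 ⌈698/130⌉=6 ⌈777/130⌉=6
  n=10…11: ⌈856/130⌉=7 ⌈935/130⌉=8
s_n = t_(n+1) − t_n for n = 0 … 10 gives
prefix = 10101101011
slide a length-4 window over [0..3] … [7..10] (8 windows); first occurrence of each distinct factor:
  [  0..  3] 1010
  [  1..  4] 0101
  [  2..  5] 1011
  [  3..  6] 0110
  [  4..  7] 1101
  (the other 3 windows repeat one of these)
distinct factors: {0101, 0110, 1010, 1011, 1101}
count = 5  (Sturmian bound for length 4 is 5)

5


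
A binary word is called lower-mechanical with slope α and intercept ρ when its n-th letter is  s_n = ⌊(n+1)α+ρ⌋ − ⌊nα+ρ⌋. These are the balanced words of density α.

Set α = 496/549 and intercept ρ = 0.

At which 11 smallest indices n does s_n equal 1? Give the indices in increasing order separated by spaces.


1 2 3 4 5 6 7 8 9 11 12

n=0: ⌊496/549⌋−⌊0/549⌋ = 0−0 = 0
n=1: ⌊992/549⌋−⌊496/549⌋ = 1−0 = 1  ← one
n=2: ⌊1488/549⌋−⌊992/549⌋ = 2−1 = 1  ← one
n=3: ⌊1984/549⌋−⌊1488/549⌋ = 3−2 = 1  ← one
n=4: ⌊2480/549⌋−⌊1984/549⌋ = 4−3 = 1  ← one
n=5: ⌊2976/549⌋−⌊2480/549⌋ = 5−4 = 1  ← one
n=6: ⌊3472/549⌋−⌊2976/549⌋ = 6−5 = 1  ← one
n=7: ⌊3968/549⌋−⌊3472/549⌋ = 7−6 = 1  ← one
n=8: ⌊4464/549⌋−⌊3968/549⌋ = 8−7 = 1  ← one
n=9: ⌊4960/549⌋−⌊4464/549⌋ = 9−8 = 1  ← one
n=10: ⌊5456/549⌋−⌊4960/549⌋ = 9−9 = 0
n=11: ⌊5952/549⌋−⌊5456/549⌋ = 10−9 = 1  ← one
n=12: ⌊6448/549⌋−⌊5952/549⌋ = 11−10 = 1  ← one
positions of the first 11 ones: 1 2 3 4 5 6 7 8 9 11 12


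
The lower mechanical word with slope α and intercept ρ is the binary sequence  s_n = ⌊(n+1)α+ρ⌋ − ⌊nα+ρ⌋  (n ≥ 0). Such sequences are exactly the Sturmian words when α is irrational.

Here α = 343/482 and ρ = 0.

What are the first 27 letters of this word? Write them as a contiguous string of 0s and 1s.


n=0: ⌊(1·343)/482⌋ − ⌊(0·343)/482⌋ = ⌊343/482⌋ − ⌊0/482⌋ = 0 − 0 = 0
n=1: ⌊(2·343)/482⌋ − ⌊(1·343)/482⌋ = ⌊686/482⌋ − ⌊343/482⌋ = 1 − 0 = 1
n=2: ⌊(3·343)/482⌋ − ⌊(2·343)/482⌋ = ⌊1029/482⌋ − ⌊686/482⌋ = 2 − 1 = 1
n=3: ⌊(4·343)/482⌋ − ⌊(3·343)/482⌋ = ⌊1372/482⌋ − ⌊1029/482⌋ = 2 − 2 = 0
n=4: ⌊(5·343)/482⌋ − ⌊(4·343)/482⌋ = ⌊1715/482⌋ − ⌊1372/482⌋ = 3 − 2 = 1
n=5: ⌊(6·343)/482⌋ − ⌊(5·343)/482⌋ = ⌊2058/482⌋ − ⌊1715/482⌋ = 4 − 3 = 1
n=6: ⌊(7·343)/482⌋ − ⌊(6·343)/482⌋ = ⌊2401/482⌋ − ⌊2058/482⌋ = 4 − 4 = 0
n=7: ⌊(8·343)/482⌋ − ⌊(7·343)/482⌋ = ⌊2744/482⌋ − ⌊2401/482⌋ = 5 − 4 = 1
n=8: ⌊(9·343)/482⌋ − ⌊(8·343)/482⌋ = ⌊3087/482⌋ − ⌊2744/482⌋ = 6 − 5 = 1
n=9: ⌊(10·343)/482⌋ − ⌊(9·343)/482⌋ = ⌊3430/482⌋ − ⌊3087/482⌋ = 7 − 6 = 1
n=10: ⌊(11·343)/482⌋ − ⌊(10·343)/482⌋ = ⌊3773/482⌋ − ⌊3430/482⌋ = 7 − 7 = 0
n=11: ⌊(12·343)/482⌋ − ⌊(11·343)/482⌋ = ⌊4116/482⌋ − ⌊3773/482⌋ = 8 − 7 = 1
n=12: ⌊(13·343)/482⌋ − ⌊(12·343)/482⌋ = ⌊4459/482⌋ − ⌊4116/482⌋ = 9 − 8 = 1
n=13: ⌊(14·343)/482⌋ − ⌊(13·343)/482⌋ = ⌊4802/482⌋ − ⌊4459/482⌋ = 9 − 9 = 0
n=14: ⌊(15·343)/482⌋ − ⌊(14·343)/482⌋ = ⌊5145/482⌋ − ⌊4802/482⌋ = 10 − 9 = 1
n=15: ⌊(16·343)/482⌋ − ⌊(15·343)/482⌋ = ⌊5488/482⌋ − ⌊5145/482⌋ = 11 − 10 = 1
n=16: ⌊(17·343)/482⌋ − ⌊(16·343)/482⌋ = ⌊5831/482⌋ − ⌊5488/482⌋ = 12 − 11 = 1
n=17: ⌊(18·343)/482⌋ − ⌊(17·343)/482⌋ = ⌊6174/482⌋ − ⌊5831/482⌋ = 12 − 12 = 0
n=18: ⌊(19·343)/482⌋ − ⌊(18·343)/482⌋ = ⌊6517/482⌋ − ⌊6174/482⌋ = 13 − 12 = 1
n=19: ⌊(20·343)/482⌋ − ⌊(19·343)/482⌋ = ⌊6860/482⌋ − ⌊6517/482⌋ = 14 − 13 = 1
n=20: ⌊(21·343)/482⌋ − ⌊(20·343)/482⌋ = ⌊7203/482⌋ − ⌊6860/482⌋ = 14 − 14 = 0
n=21: ⌊(22·343)/482⌋ − ⌊(21·343)/482⌋ = ⌊7546/482⌋ − ⌊7203/482⌋ = 15 − 14 = 1
n=22: ⌊(23·343)/482⌋ − ⌊(22·343)/482⌋ = ⌊7889/482⌋ − ⌊7546/482⌋ = 16 − 15 = 1
n=23: ⌊(24·343)/482⌋ − ⌊(23·343)/482⌋ = ⌊8232/482⌋ − ⌊7889/482⌋ = 17 − 16 = 1
n=24: ⌊(25·343)/482⌋ − ⌊(24·343)/482⌋ = ⌊8575/482⌋ − ⌊8232/482⌋ = 17 − 17 = 0
n=25: ⌊(26·343)/482⌋ − ⌊(25·343)/482⌋ = ⌊8918/482⌋ − ⌊8575/482⌋ = 18 − 17 = 1
n=26: ⌊(27·343)/482⌋ − ⌊(26·343)/482⌋ = ⌊9261/482⌋ − ⌊8918/482⌋ = 19 − 18 = 1

011011011101101110110111011


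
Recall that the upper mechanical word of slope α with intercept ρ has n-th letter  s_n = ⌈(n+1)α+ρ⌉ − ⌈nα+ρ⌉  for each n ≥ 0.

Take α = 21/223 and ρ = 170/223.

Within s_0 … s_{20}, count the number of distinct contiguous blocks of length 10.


11

t_n = ⌈(n·21+170)/223⌉ for n = 0 … 21:
  n=0…9: ⌈170/223⌉=1 ⌈191/223⌉=1 ⌈212/223⌉=1 ⌈233/223⌉=2 ⌈254/223⌉=2 ⌈275/223⌉=2 ⌈296/223⌉=2 ⌈317/223⌉=2 ⌈338/223⌉=2 ⌈359/223⌉=2
  n=10…19: ⌈380/223⌉=2 ⌈401/223⌉=2 ⌈422/223⌉=2 ⌈443/223⌉=2 ⌈464/223⌉=3 ⌈485/223⌉=3 ⌈506/223⌉=3 ⌈527/223⌉=3 ⌈548/223⌉=3 ⌈569/223⌉=3
  n=20…21: ⌈590/223⌉=3 ⌈611/223⌉=3
s_n = t_(n+1) − t_n for n = 0 … 20 gives
prefix = 001000000000010000000
slide a length-10 window over [0..9] … [11..20] (12 windows); first occurrence of each distinct factor:
  [  0..  9] 0010000000
  [  1.. 10] 0100000000
  [  2.. 11] 1000000000
  [  3.. 12] 0000000000
  [  4.. 13] 0000000001
  [  5.. 14] 0000000010
  [  6.. 15] 0000000100
  [  7.. 16] 0000001000
  [  8.. 17] 0000010000
  [  9.. 18] 0000100000
  [ 10.. 19] 0001000000
  (the other 1 window repeats one of these)
distinct factors: {0000000000, 0000000001, 0000000010, 0000000100, 0000001000, 0000010000, 0000100000, 0001000000, 0010000000, 0100000000, 1000000000}
count = 11  (Sturmian bound for length 10 is 11)


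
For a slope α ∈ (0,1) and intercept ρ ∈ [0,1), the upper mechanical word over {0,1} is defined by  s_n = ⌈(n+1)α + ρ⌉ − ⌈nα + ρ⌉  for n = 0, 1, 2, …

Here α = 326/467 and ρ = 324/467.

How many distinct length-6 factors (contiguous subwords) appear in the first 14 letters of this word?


t_n = ⌈(n·326+324)/467⌉ for n = 0 … 14:
  n=0…9: ⌈324/467⌉=1 ⌈650/467⌉=2 ⌈976/467⌉=3 ⌈1302/467⌉=3 ⌈1628/467⌉=4 ⌈1954/467⌉=5 ⌈2280/467⌉=5 ⌈2606/467⌉=6 ⌈2932/467⌉=7 ⌈3258/467⌉=7
  n=10…14: ⌈3584/467⌉=8 ⌈3910/467⌉=9 ⌈4236/467⌉=10 ⌈4562/467⌉=10 ⌈4888/467⌉=11
s_n = t_(n+1) − t_n for n = 0 … 13 gives
prefix = 11011011011101
slide a length-6 window over [0..5] … [8..13] (9 windows); first occurrence of each distinct factor:
  [  0..  5] 110110
  [  1..  6] 101101
  [  2..  7] 011011
  [  6.. 11] 110111
  [  7.. 12] 101110
  [  8.. 13] 011101
  (the other 3 windows repeat one of these)
distinct factors: {011011, 011101, 101101, 101110, 110110, 110111}
count = 6  (Sturmian bound for length 6 is 7)

6
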